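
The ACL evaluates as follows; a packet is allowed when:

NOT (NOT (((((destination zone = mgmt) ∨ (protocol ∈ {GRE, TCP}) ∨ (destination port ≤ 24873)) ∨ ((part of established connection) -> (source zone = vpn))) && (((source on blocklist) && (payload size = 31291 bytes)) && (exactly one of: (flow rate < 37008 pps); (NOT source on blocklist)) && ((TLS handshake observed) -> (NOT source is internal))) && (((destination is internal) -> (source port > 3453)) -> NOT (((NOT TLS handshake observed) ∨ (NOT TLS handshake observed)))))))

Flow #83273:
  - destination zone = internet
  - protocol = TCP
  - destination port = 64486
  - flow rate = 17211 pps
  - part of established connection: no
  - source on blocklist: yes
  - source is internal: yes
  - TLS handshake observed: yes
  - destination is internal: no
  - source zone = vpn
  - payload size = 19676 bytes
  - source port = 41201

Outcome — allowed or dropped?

Dropped

Atomic conditions:
  destination zone = mgmt: internet == mgmt is false
  protocol ∈ {GRE, TCP}: TCP is in the set → true
  destination port ≤ 24873: 64486 ≤ 24873 is false
  part of established connection: no → false
  source zone = vpn: vpn == vpn is true
  source on blocklist: yes → true
  payload size = 31291 bytes: 19676 == 31291 is false
  flow rate < 37008 pps: 17211 < 37008 is true
  NOT source on blocklist: yes → false
  TLS handshake observed: yes → true
  NOT source is internal: yes → false
  destination is internal: no → false
  source port > 3453: 41201 > 3453 is true
  NOT TLS handshake observed: yes → false
Combine:
[1.1.1.1] false OR true OR false = true
[1.1.1.2] false → true (antecedent false ⇒ implication holds) = true
[1.1.1] true OR true = true
[1.1.2.1] true AND false = false
[1.1.2.2] exactly-one(true, false) = true
[1.1.2.3] true → false = false
[1.1.2] false AND true AND false = false
[1.1.3.1] false → true (antecedent false ⇒ implication holds) = true
[1.1.3.2.1] false OR false = false
[1.1.3.2] NOT false = true
[1.1.3] true → true = true
[1.1] true AND false AND true = false
[1] NOT false = true
[root] NOT true = false
Overall: false → dropped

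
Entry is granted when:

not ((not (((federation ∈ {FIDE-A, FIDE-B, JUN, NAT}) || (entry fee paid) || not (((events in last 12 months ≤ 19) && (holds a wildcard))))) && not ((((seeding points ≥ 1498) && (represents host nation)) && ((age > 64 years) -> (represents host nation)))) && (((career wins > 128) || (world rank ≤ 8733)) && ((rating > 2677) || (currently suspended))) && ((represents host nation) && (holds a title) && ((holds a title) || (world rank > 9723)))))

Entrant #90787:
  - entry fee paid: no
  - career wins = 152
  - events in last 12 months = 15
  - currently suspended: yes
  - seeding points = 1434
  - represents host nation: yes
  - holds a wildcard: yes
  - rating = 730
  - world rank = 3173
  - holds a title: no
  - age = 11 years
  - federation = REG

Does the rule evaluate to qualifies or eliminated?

Qualifies

Atomic conditions:
  federation ∈ {FIDE-A, FIDE-B, JUN, NAT}: REG is not in the set → false
  entry fee paid: no → false
  events in last 12 months ≤ 19: 15 ≤ 19 is true
  holds a wildcard: yes → true
  seeding points ≥ 1498: 1434 ≥ 1498 is false
  represents host nation: yes → true
  age > 64 years: 11 > 64 is false
  career wins > 128: 152 > 128 is true
  world rank ≤ 8733: 3173 ≤ 8733 is true
  rating > 2677: 730 > 2677 is false
  currently suspended: yes → true
  holds a title: no → false
  world rank > 9723: 3173 > 9723 is false
Combine:
[1.1.1.3.1] true AND true = true
[1.1.1.3] NOT true = false
[1.1.1] false OR false OR false = false
[1.1] NOT false = true
[1.2.1.1] false AND true = false
[1.2.1.2] false → true (antecedent false ⇒ implication holds) = true
[1.2.1] false AND true = false
[1.2] NOT false = true
[1.3.1] true OR true = true
[1.3.2] false OR true = true
[1.3] true AND true = true
[1.4.3] false OR false = false
[1.4] true AND false AND false = false
[1] true AND true AND true AND false = false
[root] NOT false = true
Overall: true → qualifies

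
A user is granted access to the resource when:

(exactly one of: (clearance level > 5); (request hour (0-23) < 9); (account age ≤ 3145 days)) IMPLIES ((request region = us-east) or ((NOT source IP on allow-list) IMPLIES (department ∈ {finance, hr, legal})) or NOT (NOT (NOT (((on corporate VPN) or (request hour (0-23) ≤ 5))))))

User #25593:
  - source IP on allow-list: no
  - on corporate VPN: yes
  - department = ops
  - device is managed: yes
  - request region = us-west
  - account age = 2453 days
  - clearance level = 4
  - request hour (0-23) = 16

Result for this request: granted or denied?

Atomic conditions:
  clearance level > 5: 4 > 5 is false
  request hour (0-23) < 9: 16 < 9 is false
  account age ≤ 3145 days: 2453 ≤ 3145 is true
  request region = us-east: us-west == us-east is false
  NOT source IP on allow-list: no → true
  department ∈ {finance, hr, legal}: ops is not in the set → false
  on corporate VPN: yes → true
  request hour (0-23) ≤ 5: 16 ≤ 5 is false
Combine:
[1] exactly-one(false, false, true) = true
[2.2] true → false = false
[2.3.1.1.1] true OR false = true
[2.3.1.1] NOT true = false
[2.3.1] NOT false = true
[2.3] NOT true = false
[2] false OR false OR false = false
[root] true → false = false
Overall: false → denied

Denied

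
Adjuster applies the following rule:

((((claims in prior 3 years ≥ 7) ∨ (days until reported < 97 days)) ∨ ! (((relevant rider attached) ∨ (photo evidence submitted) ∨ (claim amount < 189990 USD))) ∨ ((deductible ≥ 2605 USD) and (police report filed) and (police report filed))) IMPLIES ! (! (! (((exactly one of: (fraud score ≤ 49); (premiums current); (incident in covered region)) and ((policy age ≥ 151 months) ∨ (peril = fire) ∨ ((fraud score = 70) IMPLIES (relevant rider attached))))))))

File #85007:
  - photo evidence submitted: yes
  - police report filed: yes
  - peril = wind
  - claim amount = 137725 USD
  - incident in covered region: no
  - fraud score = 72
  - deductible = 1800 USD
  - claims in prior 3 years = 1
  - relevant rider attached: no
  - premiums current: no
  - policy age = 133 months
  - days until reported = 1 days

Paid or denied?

Atomic conditions:
  claims in prior 3 years ≥ 7: 1 ≥ 7 is false
  days until reported < 97 days: 1 < 97 is true
  relevant rider attached: no → false
  photo evidence submitted: yes → true
  claim amount < 189990 USD: 137725 < 189990 is true
  deductible ≥ 2605 USD: 1800 ≥ 2605 is false
  police report filed: yes → true
  fraud score ≤ 49: 72 ≤ 49 is false
  premiums current: no → false
  incident in covered region: no → false
  policy age ≥ 151 months: 133 ≥ 151 is false
  peril = fire: wind == fire is false
  fraud score = 70: 72 == 70 is false
Combine:
[1.1] false OR true = true
[1.2.1] false OR true OR true = true
[1.2] NOT true = false
[1.3] false AND true AND true = false
[1] true OR false OR false = true
[2.1.1.1.1] exactly-one(false, false, false) = false
[2.1.1.1.2.3] false → false (antecedent false ⇒ implication holds) = true
[2.1.1.1.2] false OR false OR true = true
[2.1.1.1] false AND true = false
[2.1.1] NOT false = true
[2.1] NOT true = false
[2] NOT false = true
[root] true → true = true
Overall: true → paid

Paid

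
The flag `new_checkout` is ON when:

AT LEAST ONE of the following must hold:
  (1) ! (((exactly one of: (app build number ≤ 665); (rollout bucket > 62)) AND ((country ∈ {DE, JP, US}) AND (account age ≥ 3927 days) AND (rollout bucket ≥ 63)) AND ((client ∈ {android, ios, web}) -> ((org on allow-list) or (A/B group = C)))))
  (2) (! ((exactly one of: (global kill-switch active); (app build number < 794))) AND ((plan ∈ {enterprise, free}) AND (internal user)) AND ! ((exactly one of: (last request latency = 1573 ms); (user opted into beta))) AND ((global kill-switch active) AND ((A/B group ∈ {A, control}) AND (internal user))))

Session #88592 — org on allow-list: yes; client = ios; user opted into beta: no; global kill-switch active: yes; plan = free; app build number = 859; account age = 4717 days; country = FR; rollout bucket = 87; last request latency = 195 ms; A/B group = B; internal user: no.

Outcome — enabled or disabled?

Atomic conditions:
  app build number ≤ 665: 859 ≤ 665 is false
  rollout bucket > 62: 87 > 62 is true
  country ∈ {DE, JP, US}: FR is not in the set → false
  account age ≥ 3927 days: 4717 ≥ 3927 is true
  rollout bucket ≥ 63: 87 ≥ 63 is true
  client ∈ {android, ios, web}: ios is in the set → true
  org on allow-list: yes → true
  A/B group = C: B == C is false
  global kill-switch active: yes → true
  app build number < 794: 859 < 794 is false
  plan ∈ {enterprise, free}: free is in the set → true
  internal user: no → false
  last request latency = 1573 ms: 195 == 1573 is false
  user opted into beta: no → false
  A/B group ∈ {A, control}: B is not in the set → false
Combine:
[1.1.1] exactly-one(false, true) = true
[1.1.2] false AND true AND true = false
[1.1.3.2] true OR false = true
[1.1.3] true → true = true
[1.1] true AND false AND true = false
[1] NOT false = true
[2.1.1] exactly-one(true, false) = true
[2.1] NOT true = false
[2.2] true AND false = false
[2.3.1] exactly-one(false, false) = false
[2.3] NOT false = true
[2.4.2] false AND false = false
[2.4] true AND false = false
[2] false AND false AND true AND false = false
[root] true OR false = true
Overall: true → enabled

Enabled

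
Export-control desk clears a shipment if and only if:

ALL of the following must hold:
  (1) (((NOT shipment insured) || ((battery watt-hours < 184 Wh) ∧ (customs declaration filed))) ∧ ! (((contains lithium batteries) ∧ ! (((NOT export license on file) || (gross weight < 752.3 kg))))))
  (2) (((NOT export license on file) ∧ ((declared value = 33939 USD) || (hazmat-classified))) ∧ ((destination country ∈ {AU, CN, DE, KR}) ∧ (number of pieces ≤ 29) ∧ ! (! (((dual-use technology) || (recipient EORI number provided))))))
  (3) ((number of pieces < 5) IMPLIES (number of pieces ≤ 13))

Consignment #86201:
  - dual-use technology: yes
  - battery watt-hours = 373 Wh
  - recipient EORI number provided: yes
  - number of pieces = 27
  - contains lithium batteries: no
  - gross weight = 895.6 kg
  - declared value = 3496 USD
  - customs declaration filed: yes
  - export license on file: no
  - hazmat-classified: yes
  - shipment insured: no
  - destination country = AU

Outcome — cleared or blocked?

Atomic conditions:
  NOT shipment insured: no → true
  battery watt-hours < 184 Wh: 373 < 184 is false
  customs declaration filed: yes → true
  contains lithium batteries: no → false
  NOT export license on file: no → true
  gross weight < 752.3 kg: 895.6 < 752.3 is false
  declared value = 33939 USD: 3496 == 33939 is false
  hazmat-classified: yes → true
  destination country ∈ {AU, CN, DE, KR}: AU is in the set → true
  number of pieces ≤ 29: 27 ≤ 29 is true
  dual-use technology: yes → true
  recipient EORI number provided: yes → true
  number of pieces < 5: 27 < 5 is false
  number of pieces ≤ 13: 27 ≤ 13 is false
Combine:
[1.1.2] false AND true = false
[1.1] true OR false = true
[1.2.1.2.1] true OR false = true
[1.2.1.2] NOT true = false
[1.2.1] false AND false = false
[1.2] NOT false = true
[1] true AND true = true
[2.1.2] false OR true = true
[2.1] true AND true = true
[2.2.3.1.1] true OR true = true
[2.2.3.1] NOT true = false
[2.2.3] NOT false = true
[2.2] true AND true AND true = true
[2] true AND true = true
[3] false → false (antecedent false ⇒ implication holds) = true
[root] true AND true AND true = true
Overall: true → cleared

Cleared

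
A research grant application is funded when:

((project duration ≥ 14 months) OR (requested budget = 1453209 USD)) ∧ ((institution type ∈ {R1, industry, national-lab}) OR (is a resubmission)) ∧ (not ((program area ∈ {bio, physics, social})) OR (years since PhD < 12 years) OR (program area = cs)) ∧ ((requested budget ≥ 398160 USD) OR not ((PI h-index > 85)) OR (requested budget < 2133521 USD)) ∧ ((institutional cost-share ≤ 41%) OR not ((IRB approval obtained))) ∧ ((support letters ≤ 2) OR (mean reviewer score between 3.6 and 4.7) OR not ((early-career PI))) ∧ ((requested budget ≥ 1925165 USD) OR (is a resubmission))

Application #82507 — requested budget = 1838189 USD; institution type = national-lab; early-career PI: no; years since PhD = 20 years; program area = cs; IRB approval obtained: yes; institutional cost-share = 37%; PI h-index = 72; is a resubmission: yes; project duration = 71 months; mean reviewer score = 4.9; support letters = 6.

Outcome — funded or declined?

Atomic conditions:
  project duration ≥ 14 months: 71 ≥ 14 is true
  requested budget = 1453209 USD: 1838189 == 1453209 is false
  institution type ∈ {R1, industry, national-lab}: national-lab is in the set → true
  is a resubmission: yes → true
  program area ∈ {bio, physics, social}: cs is not in the set → false
  years since PhD < 12 years: 20 < 12 is false
  program area = cs: cs == cs is true
  requested budget ≥ 398160 USD: 1838189 ≥ 398160 is true
  PI h-index > 85: 72 > 85 is false
  requested budget < 2133521 USD: 1838189 < 2133521 is true
  institutional cost-share ≤ 41%: 37 ≤ 41 is true
  IRB approval obtained: yes → true
  support letters ≤ 2: 6 ≤ 2 is false
  mean reviewer score between 3.6 and 4.7: 4.9 in [3.6, 4.7] is false
  early-career PI: no → false
  requested budget ≥ 1925165 USD: 1838189 ≥ 1925165 is false
Combine:
[1] true OR false = true
[2] true OR true = true
[3.1] NOT false = true
[3] true OR false OR true = true
[4.2] NOT false = true
[4] true OR true OR true = true
[5.2] NOT true = false
[5] true OR false = true
[6.3] NOT false = true
[6] false OR false OR true = true
[7] false OR true = true
[root] true AND true AND true AND true AND true AND true AND true = true
Overall: true → funded

Funded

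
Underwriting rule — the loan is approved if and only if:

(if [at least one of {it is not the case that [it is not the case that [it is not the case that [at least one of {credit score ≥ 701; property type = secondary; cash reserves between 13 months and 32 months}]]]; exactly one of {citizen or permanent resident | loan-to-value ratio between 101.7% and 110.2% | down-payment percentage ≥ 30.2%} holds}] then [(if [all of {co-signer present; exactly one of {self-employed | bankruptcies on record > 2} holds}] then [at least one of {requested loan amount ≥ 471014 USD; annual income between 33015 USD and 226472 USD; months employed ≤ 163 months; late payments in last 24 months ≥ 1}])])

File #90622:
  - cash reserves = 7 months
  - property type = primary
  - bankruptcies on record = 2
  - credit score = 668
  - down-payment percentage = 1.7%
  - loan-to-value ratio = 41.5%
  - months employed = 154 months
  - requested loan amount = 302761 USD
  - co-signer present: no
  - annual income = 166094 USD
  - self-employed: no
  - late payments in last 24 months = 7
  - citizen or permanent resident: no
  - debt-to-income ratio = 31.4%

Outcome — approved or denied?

Atomic conditions:
  credit score ≥ 701: 668 ≥ 701 is false
  property type = secondary: primary == secondary is false
  cash reserves between 13 months and 32 months: 7 in [13, 32] is false
  citizen or permanent resident: no → false
  loan-to-value ratio between 101.7% and 110.2%: 41.5 in [101.7, 110.2] is false
  down-payment percentage ≥ 30.2%: 1.7 ≥ 30.2 is false
  co-signer present: no → false
  self-employed: no → false
  bankruptcies on record > 2: 2 > 2 is false
  requested loan amount ≥ 471014 USD: 302761 ≥ 471014 is false
  annual income between 33015 USD and 226472 USD: 166094 in [33015, 226472] is true
  months employed ≤ 163 months: 154 ≤ 163 is true
  late payments in last 24 months ≥ 1: 7 ≥ 1 is true
Combine:
[1.1.1.1.1] false OR false OR false = false
[1.1.1.1] NOT false = true
[1.1.1] NOT true = false
[1.1] NOT false = true
[1.2] exactly-one(false, false, false) = false
[1] true OR false = true
[2.1.2] exactly-one(false, false) = false
[2.1] false AND false = false
[2.2] false OR true OR true OR true = true
[2] false → true (antecedent false ⇒ implication holds) = true
[root] true → true = true
Overall: true → approved

Approved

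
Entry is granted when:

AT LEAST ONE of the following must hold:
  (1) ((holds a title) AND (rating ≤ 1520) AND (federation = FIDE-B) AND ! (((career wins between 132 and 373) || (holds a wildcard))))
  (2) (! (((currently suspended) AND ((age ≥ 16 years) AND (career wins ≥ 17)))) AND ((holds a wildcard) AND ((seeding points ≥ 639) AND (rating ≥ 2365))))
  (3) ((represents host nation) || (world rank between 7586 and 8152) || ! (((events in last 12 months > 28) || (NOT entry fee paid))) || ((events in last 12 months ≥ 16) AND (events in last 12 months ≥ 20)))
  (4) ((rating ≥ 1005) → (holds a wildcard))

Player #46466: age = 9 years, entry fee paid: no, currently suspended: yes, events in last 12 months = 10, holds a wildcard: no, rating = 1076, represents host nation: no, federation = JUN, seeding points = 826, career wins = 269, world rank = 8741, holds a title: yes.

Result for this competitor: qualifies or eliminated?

Eliminated

Atomic conditions:
  holds a title: yes → true
  rating ≤ 1520: 1076 ≤ 1520 is true
  federation = FIDE-B: JUN == FIDE-B is false
  career wins between 132 and 373: 269 in [132, 373] is true
  holds a wildcard: no → false
  currently suspended: yes → true
  age ≥ 16 years: 9 ≥ 16 is false
  career wins ≥ 17: 269 ≥ 17 is true
  seeding points ≥ 639: 826 ≥ 639 is true
  rating ≥ 2365: 1076 ≥ 2365 is false
  represents host nation: no → false
  world rank between 7586 and 8152: 8741 in [7586, 8152] is false
  events in last 12 months > 28: 10 > 28 is false
  NOT entry fee paid: no → true
  events in last 12 months ≥ 16: 10 ≥ 16 is false
  events in last 12 months ≥ 20: 10 ≥ 20 is false
  rating ≥ 1005: 1076 ≥ 1005 is true
Combine:
[1.4.1] true OR false = true
[1.4] NOT true = false
[1] true AND true AND false AND false = false
[2.1.1.2] false AND true = false
[2.1.1] true AND false = false
[2.1] NOT false = true
[2.2.2] true AND false = false
[2.2] false AND false = false
[2] true AND false = false
[3.3.1] false OR true = true
[3.3] NOT true = false
[3.4] false AND false = false
[3] false OR false OR false OR false = false
[4] true → false = false
[root] false OR false OR false OR false = false
Overall: false → eliminated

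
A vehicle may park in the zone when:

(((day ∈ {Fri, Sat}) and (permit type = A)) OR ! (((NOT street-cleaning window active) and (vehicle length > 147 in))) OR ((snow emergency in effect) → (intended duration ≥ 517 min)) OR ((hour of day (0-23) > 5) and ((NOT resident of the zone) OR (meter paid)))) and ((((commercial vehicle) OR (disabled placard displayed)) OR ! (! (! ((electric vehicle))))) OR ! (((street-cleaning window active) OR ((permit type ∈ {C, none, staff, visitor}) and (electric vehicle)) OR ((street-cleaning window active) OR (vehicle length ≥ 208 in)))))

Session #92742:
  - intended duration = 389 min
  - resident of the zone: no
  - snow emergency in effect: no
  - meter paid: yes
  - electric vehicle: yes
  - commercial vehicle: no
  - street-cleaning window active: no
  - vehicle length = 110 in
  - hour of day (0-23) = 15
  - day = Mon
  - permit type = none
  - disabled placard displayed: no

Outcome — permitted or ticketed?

Atomic conditions:
  day ∈ {Fri, Sat}: Mon is not in the set → false
  permit type = A: none == A is false
  NOT street-cleaning window active: no → true
  vehicle length > 147 in: 110 > 147 is false
  snow emergency in effect: no → false
  intended duration ≥ 517 min: 389 ≥ 517 is false
  hour of day (0-23) > 5: 15 > 5 is true
  NOT resident of the zone: no → true
  meter paid: yes → true
  commercial vehicle: no → false
  disabled placard displayed: no → false
  electric vehicle: yes → true
  street-cleaning window active: no → false
  permit type ∈ {C, none, staff, visitor}: none is in the set → true
  vehicle length ≥ 208 in: 110 ≥ 208 is false
Combine:
[1.1] false AND false = false
[1.2.1] true AND false = false
[1.2] NOT false = true
[1.3] false → false (antecedent false ⇒ implication holds) = true
[1.4.2] true OR true = true
[1.4] true AND true = true
[1] false OR true OR true OR true = true
[2.1.1] false OR false = false
[2.1.2.1.1] NOT true = false
[2.1.2.1] NOT false = true
[2.1.2] NOT true = false
[2.1] false OR false = false
[2.2.1.2] true AND true = true
[2.2.1.3] false OR false = false
[2.2.1] false OR true OR false = true
[2.2] NOT true = false
[2] false OR false = false
[root] true AND false = false
Overall: false → ticketed

Ticketed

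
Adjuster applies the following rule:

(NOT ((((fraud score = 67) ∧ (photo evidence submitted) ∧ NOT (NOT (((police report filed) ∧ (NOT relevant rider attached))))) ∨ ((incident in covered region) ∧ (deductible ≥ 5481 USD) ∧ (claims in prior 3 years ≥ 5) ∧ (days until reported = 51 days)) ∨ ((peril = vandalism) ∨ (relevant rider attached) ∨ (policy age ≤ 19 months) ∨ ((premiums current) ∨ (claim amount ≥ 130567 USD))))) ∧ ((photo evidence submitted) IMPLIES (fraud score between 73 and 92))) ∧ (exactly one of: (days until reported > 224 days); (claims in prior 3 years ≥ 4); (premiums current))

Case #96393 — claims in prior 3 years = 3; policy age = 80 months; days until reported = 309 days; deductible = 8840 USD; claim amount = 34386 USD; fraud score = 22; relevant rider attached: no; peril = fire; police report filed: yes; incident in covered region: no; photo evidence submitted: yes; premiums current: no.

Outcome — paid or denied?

Denied

Atomic conditions:
  fraud score = 67: 22 == 67 is false
  photo evidence submitted: yes → true
  police report filed: yes → true
  NOT relevant rider attached: no → true
  incident in covered region: no → false
  deductible ≥ 5481 USD: 8840 ≥ 5481 is true
  claims in prior 3 years ≥ 5: 3 ≥ 5 is false
  days until reported = 51 days: 309 == 51 is false
  peril = vandalism: fire == vandalism is false
  relevant rider attached: no → false
  policy age ≤ 19 months: 80 ≤ 19 is false
  premiums current: no → false
  claim amount ≥ 130567 USD: 34386 ≥ 130567 is false
  fraud score between 73 and 92: 22 in [73, 92] is false
  days until reported > 224 days: 309 > 224 is true
  claims in prior 3 years ≥ 4: 3 ≥ 4 is false
Combine:
[1.1.1.1.3.1.1] true AND true = true
[1.1.1.1.3.1] NOT true = false
[1.1.1.1.3] NOT false = true
[1.1.1.1] false AND true AND true = false
[1.1.1.2] false AND true AND false AND false = false
[1.1.1.3.4] false OR false = false
[1.1.1.3] false OR false OR false OR false = false
[1.1.1] false OR false OR false = false
[1.1] NOT false = true
[1.2] true → false = false
[1] true AND false = false
[2] exactly-one(true, false, false) = true
[root] false AND true = false
Overall: false → denied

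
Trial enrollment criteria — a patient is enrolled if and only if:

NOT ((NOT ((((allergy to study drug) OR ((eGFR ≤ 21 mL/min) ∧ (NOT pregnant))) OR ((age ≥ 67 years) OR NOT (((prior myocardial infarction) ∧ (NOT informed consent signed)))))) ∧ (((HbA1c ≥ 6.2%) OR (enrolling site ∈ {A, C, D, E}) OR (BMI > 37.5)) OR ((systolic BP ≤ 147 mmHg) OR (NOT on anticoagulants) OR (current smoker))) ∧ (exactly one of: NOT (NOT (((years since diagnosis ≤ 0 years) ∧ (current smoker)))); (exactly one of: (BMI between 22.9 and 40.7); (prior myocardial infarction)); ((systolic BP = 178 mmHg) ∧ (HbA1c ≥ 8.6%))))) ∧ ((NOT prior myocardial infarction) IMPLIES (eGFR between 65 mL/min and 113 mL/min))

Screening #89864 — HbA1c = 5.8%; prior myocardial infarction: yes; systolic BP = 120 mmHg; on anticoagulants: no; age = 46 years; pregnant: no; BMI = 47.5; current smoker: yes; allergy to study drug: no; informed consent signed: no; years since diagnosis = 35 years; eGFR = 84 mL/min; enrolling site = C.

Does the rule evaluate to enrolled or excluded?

Excluded

Atomic conditions:
  allergy to study drug: no → false
  eGFR ≤ 21 mL/min: 84 ≤ 21 is false
  NOT pregnant: no → true
  age ≥ 67 years: 46 ≥ 67 is false
  prior myocardial infarction: yes → true
  NOT informed consent signed: no → true
  HbA1c ≥ 6.2%: 5.8 ≥ 6.2 is false
  enrolling site ∈ {A, C, D, E}: C is in the set → true
  BMI > 37.5: 47.5 > 37.5 is true
  systolic BP ≤ 147 mmHg: 120 ≤ 147 is true
  NOT on anticoagulants: no → true
  current smoker: yes → true
  years since diagnosis ≤ 0 years: 35 ≤ 0 is false
  BMI between 22.9 and 40.7: 47.5 in [22.9, 40.7] is false
  systolic BP = 178 mmHg: 120 == 178 is false
  HbA1c ≥ 8.6%: 5.8 ≥ 8.6 is false
  NOT prior myocardial infarction: yes → false
  eGFR between 65 mL/min and 113 mL/min: 84 in [65, 113] is true
Combine:
[1.1.1.1.1.2] false AND true = false
[1.1.1.1.1] false OR false = false
[1.1.1.1.2.2.1] true AND true = true
[1.1.1.1.2.2] NOT true = false
[1.1.1.1.2] false OR false = false
[1.1.1.1] false OR false = false
[1.1.1] NOT false = true
[1.1.2.1] false OR true OR true = true
[1.1.2.2] true OR true OR true = true
[1.1.2] true OR true = true
[1.1.3.1.1.1] false AND true = false
[1.1.3.1.1] NOT false = true
[1.1.3.1] NOT true = false
[1.1.3.2] exactly-one(false, true) = true
[1.1.3.3] false AND false = false
[1.1.3] exactly-one(false, true, false) = true
[1.1] true AND true AND true = true
[1] NOT true = false
[2] false → true (antecedent false ⇒ implication holds) = true
[root] false AND true = false
Overall: false → excluded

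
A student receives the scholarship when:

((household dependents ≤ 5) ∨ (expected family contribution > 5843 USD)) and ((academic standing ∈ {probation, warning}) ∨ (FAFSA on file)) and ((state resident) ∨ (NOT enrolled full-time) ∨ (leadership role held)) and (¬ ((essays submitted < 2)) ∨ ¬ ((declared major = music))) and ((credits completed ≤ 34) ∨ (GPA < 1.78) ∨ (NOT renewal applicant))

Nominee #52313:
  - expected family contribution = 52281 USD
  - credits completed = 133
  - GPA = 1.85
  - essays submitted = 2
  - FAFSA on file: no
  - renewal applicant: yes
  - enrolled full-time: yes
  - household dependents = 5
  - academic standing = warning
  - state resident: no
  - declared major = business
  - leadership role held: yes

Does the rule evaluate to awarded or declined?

Atomic conditions:
  household dependents ≤ 5: 5 ≤ 5 is true
  expected family contribution > 5843 USD: 52281 > 5843 is true
  academic standing ∈ {probation, warning}: warning is in the set → true
  FAFSA on file: no → false
  state resident: no → false
  NOT enrolled full-time: yes → false
  leadership role held: yes → true
  essays submitted < 2: 2 < 2 is false
  declared major = music: business == music is false
  credits completed ≤ 34: 133 ≤ 34 is false
  GPA < 1.78: 1.85 < 1.78 is false
  NOT renewal applicant: yes → false
Combine:
[1] true OR true = true
[2] true OR false = true
[3] false OR false OR true = true
[4.1] NOT false = true
[4.2] NOT false = true
[4] true OR true = true
[5] false OR false OR false = false
[root] true AND true AND true AND true AND false = false
Overall: false → declined

Declined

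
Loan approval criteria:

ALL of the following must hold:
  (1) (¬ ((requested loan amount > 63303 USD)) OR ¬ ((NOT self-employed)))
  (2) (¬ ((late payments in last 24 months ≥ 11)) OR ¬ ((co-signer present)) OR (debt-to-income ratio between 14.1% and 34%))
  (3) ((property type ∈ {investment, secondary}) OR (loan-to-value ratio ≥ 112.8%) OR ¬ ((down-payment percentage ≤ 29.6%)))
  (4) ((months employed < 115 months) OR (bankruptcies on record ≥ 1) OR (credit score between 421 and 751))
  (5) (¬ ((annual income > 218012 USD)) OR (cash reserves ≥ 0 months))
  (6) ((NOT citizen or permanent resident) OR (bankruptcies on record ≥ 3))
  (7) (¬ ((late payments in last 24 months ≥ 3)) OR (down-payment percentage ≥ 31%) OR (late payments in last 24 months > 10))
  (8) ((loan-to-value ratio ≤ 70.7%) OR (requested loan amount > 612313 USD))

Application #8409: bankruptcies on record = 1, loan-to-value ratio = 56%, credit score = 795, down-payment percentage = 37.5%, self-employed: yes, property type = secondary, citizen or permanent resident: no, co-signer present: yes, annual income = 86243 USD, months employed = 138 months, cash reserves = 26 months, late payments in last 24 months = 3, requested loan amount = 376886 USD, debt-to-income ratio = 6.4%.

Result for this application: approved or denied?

Approved

Atomic conditions:
  requested loan amount > 63303 USD: 376886 > 63303 is true
  NOT self-employed: yes → false
  late payments in last 24 months ≥ 11: 3 ≥ 11 is false
  co-signer present: yes → true
  debt-to-income ratio between 14.1% and 34%: 6.4 in [14.1, 34] is false
  property type ∈ {investment, secondary}: secondary is in the set → true
  loan-to-value ratio ≥ 112.8%: 56 ≥ 112.8 is false
  down-payment percentage ≤ 29.6%: 37.5 ≤ 29.6 is false
  months employed < 115 months: 138 < 115 is false
  bankruptcies on record ≥ 1: 1 ≥ 1 is true
  credit score between 421 and 751: 795 in [421, 751] is false
  annual income > 218012 USD: 86243 > 218012 is false
  cash reserves ≥ 0 months: 26 ≥ 0 is true
  NOT citizen or permanent resident: no → true
  bankruptcies on record ≥ 3: 1 ≥ 3 is false
  late payments in last 24 months ≥ 3: 3 ≥ 3 is true
  down-payment percentage ≥ 31%: 37.5 ≥ 31 is true
  late payments in last 24 months > 10: 3 > 10 is false
  loan-to-value ratio ≤ 70.7%: 56 ≤ 70.7 is true
  requested loan amount > 612313 USD: 376886 > 612313 is false
Combine:
[1.1] NOT true = false
[1.2] NOT false = true
[1] false OR true = true
[2.1] NOT false = true
[2.2] NOT true = false
[2] true OR false OR false = true
[3.3] NOT false = true
[3] true OR false OR true = true
[4] false OR true OR false = true
[5.1] NOT false = true
[5] true OR true = true
[6] true OR false = true
[7.1] NOT true = false
[7] false OR true OR false = true
[8] true OR false = true
[root] true AND true AND true AND true AND true AND true AND true AND true = true
Overall: true → approved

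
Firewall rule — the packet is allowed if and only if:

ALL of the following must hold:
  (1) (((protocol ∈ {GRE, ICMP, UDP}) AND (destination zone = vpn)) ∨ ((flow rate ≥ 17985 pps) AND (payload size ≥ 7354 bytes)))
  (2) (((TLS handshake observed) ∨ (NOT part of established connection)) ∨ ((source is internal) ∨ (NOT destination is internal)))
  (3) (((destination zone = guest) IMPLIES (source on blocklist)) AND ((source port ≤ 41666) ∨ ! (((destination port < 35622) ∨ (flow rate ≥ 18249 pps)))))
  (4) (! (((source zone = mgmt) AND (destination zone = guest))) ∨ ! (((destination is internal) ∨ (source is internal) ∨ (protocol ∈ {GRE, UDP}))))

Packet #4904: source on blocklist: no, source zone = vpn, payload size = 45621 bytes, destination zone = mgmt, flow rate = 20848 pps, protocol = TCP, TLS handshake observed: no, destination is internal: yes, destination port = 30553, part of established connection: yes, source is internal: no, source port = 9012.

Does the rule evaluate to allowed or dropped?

Atomic conditions:
  protocol ∈ {GRE, ICMP, UDP}: TCP is not in the set → false
  destination zone = vpn: mgmt == vpn is false
  flow rate ≥ 17985 pps: 20848 ≥ 17985 is true
  payload size ≥ 7354 bytes: 45621 ≥ 7354 is true
  TLS handshake observed: no → false
  NOT part of established connection: yes → false
  source is internal: no → false
  NOT destination is internal: yes → false
  destination zone = guest: mgmt == guest is false
  source on blocklist: no → false
  source port ≤ 41666: 9012 ≤ 41666 is true
  destination port < 35622: 30553 < 35622 is true
  flow rate ≥ 18249 pps: 20848 ≥ 18249 is true
  source zone = mgmt: vpn == mgmt is false
  destination is internal: yes → true
  protocol ∈ {GRE, UDP}: TCP is not in the set → false
Combine:
[1.1] false AND false = false
[1.2] true AND true = true
[1] false OR true = true
[2.1] false OR false = false
[2.2] false OR false = false
[2] false OR false = false
[3.1] false → false (antecedent false ⇒ implication holds) = true
[3.2.2.1] true OR true = true
[3.2.2] NOT true = false
[3.2] true OR false = true
[3] true AND true = true
[4.1.1] false AND false = false
[4.1] NOT false = true
[4.2.1] true OR false OR false = true
[4.2] NOT true = false
[4] true OR false = true
[root] true AND false AND true AND true = false
Overall: false → dropped

Dropped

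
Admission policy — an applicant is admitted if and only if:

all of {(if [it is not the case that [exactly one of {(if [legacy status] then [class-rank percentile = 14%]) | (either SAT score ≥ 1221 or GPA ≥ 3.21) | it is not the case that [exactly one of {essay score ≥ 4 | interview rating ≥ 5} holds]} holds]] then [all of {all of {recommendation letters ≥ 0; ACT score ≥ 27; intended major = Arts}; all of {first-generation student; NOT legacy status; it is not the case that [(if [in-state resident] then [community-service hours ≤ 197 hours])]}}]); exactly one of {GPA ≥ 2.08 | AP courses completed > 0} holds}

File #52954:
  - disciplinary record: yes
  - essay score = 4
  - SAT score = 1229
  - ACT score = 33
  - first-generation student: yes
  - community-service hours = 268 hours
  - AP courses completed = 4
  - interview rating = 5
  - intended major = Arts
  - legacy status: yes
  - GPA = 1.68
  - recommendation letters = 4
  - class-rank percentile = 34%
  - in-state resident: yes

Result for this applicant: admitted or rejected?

Atomic conditions:
  legacy status: yes → true
  class-rank percentile = 14%: 34 == 14 is false
  SAT score ≥ 1221: 1229 ≥ 1221 is true
  GPA ≥ 3.21: 1.68 ≥ 3.21 is false
  essay score ≥ 4: 4 ≥ 4 is true
  interview rating ≥ 5: 5 ≥ 5 is true
  recommendation letters ≥ 0: 4 ≥ 0 is true
  ACT score ≥ 27: 33 ≥ 27 is true
  intended major = Arts: Arts == Arts is true
  first-generation student: yes → true
  NOT legacy status: yes → false
  in-state resident: yes → true
  community-service hours ≤ 197 hours: 268 ≤ 197 is false
  GPA ≥ 2.08: 1.68 ≥ 2.08 is false
  AP courses completed > 0: 4 > 0 is true
Combine:
[1.1.1.1] true → false = false
[1.1.1.2] true OR false = true
[1.1.1.3.1] exactly-one(true, true) = false
[1.1.1.3] NOT false = true
[1.1.1] exactly-one(false, true, true) = false
[1.1] NOT false = true
[1.2.1] true AND true AND true = true
[1.2.2.3.1] true → false = false
[1.2.2.3] NOT false = true
[1.2.2] true AND false AND true = false
[1.2] true AND false = false
[1] true → false = false
[2] exactly-one(false, true) = true
[root] false AND true = false
Overall: false → rejected

Rejected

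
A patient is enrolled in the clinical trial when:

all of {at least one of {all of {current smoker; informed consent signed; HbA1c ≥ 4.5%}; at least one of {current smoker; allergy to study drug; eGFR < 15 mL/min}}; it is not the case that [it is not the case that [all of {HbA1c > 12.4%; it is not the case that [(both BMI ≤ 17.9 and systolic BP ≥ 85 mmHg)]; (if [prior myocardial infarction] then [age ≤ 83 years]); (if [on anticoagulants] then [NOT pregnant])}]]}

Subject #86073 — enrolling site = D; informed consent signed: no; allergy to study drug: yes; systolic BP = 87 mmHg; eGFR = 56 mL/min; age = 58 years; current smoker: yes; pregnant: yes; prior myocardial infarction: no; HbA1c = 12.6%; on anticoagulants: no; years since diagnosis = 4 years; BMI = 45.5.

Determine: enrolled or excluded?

Atomic conditions:
  current smoker: yes → true
  informed consent signed: no → false
  HbA1c ≥ 4.5%: 12.6 ≥ 4.5 is true
  allergy to study drug: yes → true
  eGFR < 15 mL/min: 56 < 15 is false
  HbA1c > 12.4%: 12.6 > 12.4 is true
  BMI ≤ 17.9: 45.5 ≤ 17.9 is false
  systolic BP ≥ 85 mmHg: 87 ≥ 85 is true
  prior myocardial infarction: no → false
  age ≤ 83 years: 58 ≤ 83 is true
  on anticoagulants: no → false
  NOT pregnant: yes → false
Combine:
[1.1] true AND false AND true = false
[1.2] true OR true OR false = true
[1] false OR true = true
[2.1.1.2.1] false AND true = false
[2.1.1.2] NOT false = true
[2.1.1.3] false → true (antecedent false ⇒ implication holds) = true
[2.1.1.4] false → false (antecedent false ⇒ implication holds) = true
[2.1.1] true AND true AND true AND true = true
[2.1] NOT true = false
[2] NOT false = true
[root] true AND true = true
Overall: true → enrolled

Enrolled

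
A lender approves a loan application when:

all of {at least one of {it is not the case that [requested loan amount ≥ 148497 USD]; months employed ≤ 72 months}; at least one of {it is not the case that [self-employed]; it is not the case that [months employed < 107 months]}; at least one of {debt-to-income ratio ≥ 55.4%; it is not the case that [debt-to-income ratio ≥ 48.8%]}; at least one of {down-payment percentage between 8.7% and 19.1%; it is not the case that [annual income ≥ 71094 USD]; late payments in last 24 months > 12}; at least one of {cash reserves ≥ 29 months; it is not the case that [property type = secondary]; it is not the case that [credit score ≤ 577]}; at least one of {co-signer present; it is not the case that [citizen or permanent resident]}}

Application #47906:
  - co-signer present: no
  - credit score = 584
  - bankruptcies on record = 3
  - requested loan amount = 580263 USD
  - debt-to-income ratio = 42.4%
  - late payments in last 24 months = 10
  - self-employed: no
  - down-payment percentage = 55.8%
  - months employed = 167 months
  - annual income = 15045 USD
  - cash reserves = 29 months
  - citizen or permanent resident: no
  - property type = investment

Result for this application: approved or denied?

Atomic conditions:
  requested loan amount ≥ 148497 USD: 580263 ≥ 148497 is true
  months employed ≤ 72 months: 167 ≤ 72 is false
  self-employed: no → false
  months employed < 107 months: 167 < 107 is false
  debt-to-income ratio ≥ 55.4%: 42.4 ≥ 55.4 is false
  debt-to-income ratio ≥ 48.8%: 42.4 ≥ 48.8 is false
  down-payment percentage between 8.7% and 19.1%: 55.8 in [8.7, 19.1] is false
  annual income ≥ 71094 USD: 15045 ≥ 71094 is false
  late payments in last 24 months > 12: 10 > 12 is false
  cash reserves ≥ 29 months: 29 ≥ 29 is true
  property type = secondary: investment == secondary is false
  credit score ≤ 577: 584 ≤ 577 is false
  co-signer present: no → false
  citizen or permanent resident: no → false
Combine:
[1.1] NOT true = false
[1] false OR false = false
[2.1] NOT false = true
[2.2] NOT false = true
[2] true OR true = true
[3.2] NOT false = true
[3] false OR true = true
[4.2] NOT false = true
[4] false OR true OR false = true
[5.2] NOT false = true
[5.3] NOT false = true
[5] true OR true OR true = true
[6.2] NOT false = true
[6] false OR true = true
[root] false AND true AND true AND true AND true AND true = false
Overall: false → denied

Denied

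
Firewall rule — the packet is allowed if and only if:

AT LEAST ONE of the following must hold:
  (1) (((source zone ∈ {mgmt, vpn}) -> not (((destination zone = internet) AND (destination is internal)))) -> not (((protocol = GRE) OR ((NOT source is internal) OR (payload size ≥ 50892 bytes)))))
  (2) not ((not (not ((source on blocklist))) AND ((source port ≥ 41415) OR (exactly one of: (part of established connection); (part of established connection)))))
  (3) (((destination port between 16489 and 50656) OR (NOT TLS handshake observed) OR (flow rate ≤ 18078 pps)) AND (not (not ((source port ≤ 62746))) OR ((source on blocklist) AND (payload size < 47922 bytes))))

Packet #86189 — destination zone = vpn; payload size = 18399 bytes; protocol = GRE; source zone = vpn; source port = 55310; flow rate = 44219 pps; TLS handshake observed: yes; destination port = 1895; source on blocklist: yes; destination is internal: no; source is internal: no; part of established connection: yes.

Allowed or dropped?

Dropped

Atomic conditions:
  source zone ∈ {mgmt, vpn}: vpn is in the set → true
  destination zone = internet: vpn == internet is false
  destination is internal: no → false
  protocol = GRE: GRE == GRE is true
  NOT source is internal: no → true
  payload size ≥ 50892 bytes: 18399 ≥ 50892 is false
  source on blocklist: yes → true
  source port ≥ 41415: 55310 ≥ 41415 is true
  part of established connection: yes → true
  destination port between 16489 and 50656: 1895 in [16489, 50656] is false
  NOT TLS handshake observed: yes → false
  flow rate ≤ 18078 pps: 44219 ≤ 18078 is false
  source port ≤ 62746: 55310 ≤ 62746 is true
  payload size < 47922 bytes: 18399 < 47922 is true
Combine:
[1.1.2.1] false AND false = false
[1.1.2] NOT false = true
[1.1] true → true = true
[1.2.1.2] true OR false = true
[1.2.1] true OR true = true
[1.2] NOT true = false
[1] true → false = false
[2.1.1.1] NOT true = false
[2.1.1] NOT false = true
[2.1.2.2] exactly-one(true, true) = false
[2.1.2] true OR false = true
[2.1] true AND true = true
[2] NOT true = false
[3.1] false OR false OR false = false
[3.2.1.1] NOT true = false
[3.2.1] NOT false = true
[3.2.2] true AND true = true
[3.2] true OR true = true
[3] false AND true = false
[root] false OR false OR false = false
Overall: false → dropped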